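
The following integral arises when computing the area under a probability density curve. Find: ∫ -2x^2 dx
Using power rule: ∫ -2x^2 dx=-2/3 x^3 + C=(-2/3)x^3 + C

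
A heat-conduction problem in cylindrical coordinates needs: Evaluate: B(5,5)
B(x,y) = Γ(x)Γ(y)/Γ(x+y) = (x-1)!(y-1)!/(x+y-1)!
B(5,5) = 4!·4!/9! = 1/630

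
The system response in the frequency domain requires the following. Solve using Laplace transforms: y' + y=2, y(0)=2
Take L of both sides: sY(s) - 2 + Y(s)=2/s
Y(s)(s + 1)=2/s + 2
Y(s)=2/(s(s + 1)) + 2/(s + 1)
Partial fractions: 2/(s(s + 1))=2/s - 2/(s + 1)
So Y(s)=2/s
Inverse transform (L^(-1){1/s}=1, L^(-1){1/(s + 1)}=e^(-t)):

Answer: y(t)=2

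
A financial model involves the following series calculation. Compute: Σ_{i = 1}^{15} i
Using formula: Σ i^1 = n(n+1)/2 = 15·16/2 = 120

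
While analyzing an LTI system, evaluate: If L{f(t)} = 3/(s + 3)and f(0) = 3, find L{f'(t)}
L{f'(t)} = s·F(s) - f(0) = 3s/(s + 3) - 3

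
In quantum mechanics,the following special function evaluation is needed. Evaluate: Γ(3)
Γ(n)=(n-1)! for positive integers
Γ(3)=2!=2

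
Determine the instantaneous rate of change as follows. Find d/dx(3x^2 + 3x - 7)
Power rule: d/dx(ax^n) = n·a·x^(n-1)
Term by term: 6·x+3

Answer: 6x+3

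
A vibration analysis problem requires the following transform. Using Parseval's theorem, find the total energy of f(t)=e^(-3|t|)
Parseval's theorem: E = integral |f(t)|^2 dt = (1/2pi) integral |F(omega)|^2 domega
E = integral_{-inf}^{inf} e^(-6|t|) dt = 2*integral_0^inf e^(-6t) dt = 2/(2*3) = 1/3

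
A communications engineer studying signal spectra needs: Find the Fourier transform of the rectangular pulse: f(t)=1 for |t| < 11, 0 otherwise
F(omega) = integral from -11 to 11 of e^(-j * omega * t) dt
= 2 * sin(11 * omega)/omega = 22 * sinc(11 * omega/pi)

Answer: 2 * sin(11 * omega)/omega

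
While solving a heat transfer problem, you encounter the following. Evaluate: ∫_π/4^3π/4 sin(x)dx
Antiderivative: -cos(x)
Evaluate at bounds: [-cos(1·3π/4)/1] - [-cos(1·π/4)/1]
= (-(-√2/2) + (√2/2))/1 = √2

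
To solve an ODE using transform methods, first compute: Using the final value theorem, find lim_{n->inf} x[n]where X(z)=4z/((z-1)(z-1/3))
Final value theorem: lim x[n] = lim_{z->1} (z-1)*X(z)
(z-1)*X(z) = 4z/(z-1/3)
As z->1: 4/(1-1/3) = 4/(2/3) = 6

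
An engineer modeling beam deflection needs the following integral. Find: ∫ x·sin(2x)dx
By parts: u = x, dv = sin(2x) dx
du = dx, v = -cos(2x)/2
= -x·cos(2x)/2 + sin(2x)/2² + C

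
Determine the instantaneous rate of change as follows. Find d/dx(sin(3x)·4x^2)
Product rule: (fg)' = f'g + fg'
f = sin(3x), f' = 3·cos(3x)
g = 4x^2, g' = 8x

Answer: 12·cos(3x)·x^2 + 8·sin(3x)·x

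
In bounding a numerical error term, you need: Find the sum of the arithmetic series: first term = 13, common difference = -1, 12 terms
Last term: a_n=13 + (12 - 1)·-1=2
Sum=n(a_1 + a_n)/2=12(13 + 2)/2=90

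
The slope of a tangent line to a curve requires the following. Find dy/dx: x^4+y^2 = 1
Differentiate: 4x^3 + 2y·(dy/dx)=0
dy/dx=-4x^3/(2y)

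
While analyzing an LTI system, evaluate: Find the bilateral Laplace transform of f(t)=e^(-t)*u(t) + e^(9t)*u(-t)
For e^(-t) * u(t): L=1/(s+1), Re(s) > -1
For e^(9t) * u(-t): L=-1/(s-9), Re(s) < 9
Combined: F(s)=1/(s+1)-1/(s-9), -1 < Re(s) < 9

Answer: 1/(s+1)-1/(s-9), ROC: -1 < Re(s) < 9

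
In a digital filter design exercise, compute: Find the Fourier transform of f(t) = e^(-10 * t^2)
The Fourier transform of a Gaussian e^(-a * t^2) is sqrt(pi/a) * e^(-omega^2/(4a)).
With a = 10: F(omega) = sqrt(pi/10) * e^(-omega^2/40)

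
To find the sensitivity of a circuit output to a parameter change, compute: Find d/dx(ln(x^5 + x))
Chain rule: d/dx[ln(u)] = u'/u where u = x^5 + x
u' = 5x^4 + 1

Answer: (5x^4 + 1)/(x^5 + x)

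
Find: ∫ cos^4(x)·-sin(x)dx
Let u = cos(x), du = -sin(x) dx
∫ u^4 du = u^5/5+C

Answer: cos^5(x)/5+C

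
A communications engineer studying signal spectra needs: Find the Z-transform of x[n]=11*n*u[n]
Z{n*u[n]}=z/(z-1)^2
By linearity: Z{11*n*u[n]}=11z/(z-1)^2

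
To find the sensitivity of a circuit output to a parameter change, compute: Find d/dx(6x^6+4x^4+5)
Power rule: d/dx(ax^n) = n·a·x^(n-1)
Term by term: 36·x^5+16·x^3

Answer: 36x^5+16x^3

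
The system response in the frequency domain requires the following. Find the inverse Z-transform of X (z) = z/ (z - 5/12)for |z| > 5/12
Standard pair: z/(z-a) <-> a^n * u[n] for causal signals
With a=5/12: x[n]=(5/12)^n * u[n]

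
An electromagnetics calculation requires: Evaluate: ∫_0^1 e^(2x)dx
Antiderivative: (1/2)e^(2x)
Evaluate: (1/2)(e^2 - 1)

Answer: (e^2 - 1)/2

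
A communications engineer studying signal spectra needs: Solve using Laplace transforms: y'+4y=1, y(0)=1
Take L of both sides: sY(s)-1+4Y(s)=1/s
Y(s)(s+4)=1/s+1
Y(s)=1/(s(s+4))+1/(s+4)
Partial fractions: 1/(s(s+4))=(1/4)/s - (1/4)/(s+4)
So Y(s)=(1/4)/s+(3/4)/(s+4)
Inverse transform (L^(-1){1/s}=1, L^(-1){1/(s+4)}=e^(-4t)):

Answer: y(t)=1/4+(3/4)·e^(-4t)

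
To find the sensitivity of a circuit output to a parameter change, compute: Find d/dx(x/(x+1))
Quotient rule: (f/g)'=(f'g - fg')/g²
f=x, f'=1
g=x+1, g'=1

Answer: (1·(x+1) - x)/(x+1)²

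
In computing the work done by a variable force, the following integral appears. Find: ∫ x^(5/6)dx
Power rule: ∫ x^(5/6) dx = x^(11/6)/(11/6)+C

Answer: (6/11)·x^(11/6)+C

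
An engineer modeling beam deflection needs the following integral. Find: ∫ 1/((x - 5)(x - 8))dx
Partial fractions: 1/((x-5)(x-8)) = A/(x-5)+B/(x-8)
A = -1/3, B = 1/3
∫ [-1/3· 1/(x-5)+1/3· 1/(x-8)] dx
= (1/3)[ln|x-8| - ln|x-5|]+C

Answer: (1/3)·ln|(x-8)/(x-5)|+C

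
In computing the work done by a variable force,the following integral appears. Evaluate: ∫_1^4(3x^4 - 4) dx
Step 1: Find antiderivative F(x)=(3/5)x^5 - 4x
Step 2: F(4) - F(1)=2992/5 - (-17/5)=3009/5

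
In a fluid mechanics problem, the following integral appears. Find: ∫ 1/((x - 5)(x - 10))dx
Partial fractions: 1/((x-5)(x-10)) = A/(x-5)+B/(x-10)
A = -1/5, B = 1/5
∫ [-1/5· 1/(x-5)+1/5· 1/(x-10)] dx
= (1/5)[ln|x-10| - ln|x-5|]+C

Answer: (1/5)·ln|(x-10)/(x-5)|+C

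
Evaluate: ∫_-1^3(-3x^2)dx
Step 1: Find antiderivative F(x) = -x^3
Step 2: F(3) - F(-1) = -27 - (1) = -28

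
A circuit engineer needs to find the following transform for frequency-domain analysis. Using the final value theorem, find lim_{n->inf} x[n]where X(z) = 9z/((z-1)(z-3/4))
Final value theorem: lim x[n] = lim_{z->1} (z-1) * X(z)
(z-1) * X(z) = 9z/(z-3/4)
As z->1: 9/(1 - 3/4) = 9/(1/4) = 36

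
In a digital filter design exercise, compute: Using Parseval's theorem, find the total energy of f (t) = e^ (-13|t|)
Parseval's theorem: E = integral |f(t)|^2 dt = (1/2pi) integral |F(omega)|^2 domega
E = integral_{-inf}^{inf} e^(-26|t|) dt = 2 * integral_0^inf e^(-26t) dt = 2/(2 * 13) = 1/13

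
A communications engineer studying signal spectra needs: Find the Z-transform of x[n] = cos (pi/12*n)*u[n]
Z{cos(w0 * n) * u[n]} = z(z - cos(w0))/(z^2 - 2z * cos(w0) + 1)
With w0 = pi/12: X(z) = z(z - cos(pi/12))/(z^2 - 2z * cos(pi/12) + 1)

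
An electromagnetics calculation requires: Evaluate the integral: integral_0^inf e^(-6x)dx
integral_0^inf e^(-6x) dx=[-1/6*e^(-6x)]_0^inf
=0 - (-1/6)=1/6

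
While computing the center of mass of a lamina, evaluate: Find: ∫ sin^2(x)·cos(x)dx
Let u=sin(x), du=cos(x) dx
∫ u^2 du=u^3/3+C

Answer: sin^3(x)/3+C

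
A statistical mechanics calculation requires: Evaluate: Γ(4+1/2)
Γ(n + 1/2)=(2n)!√π/(4^n·n!)
=40320√π/(256·24)=(105/16)·√π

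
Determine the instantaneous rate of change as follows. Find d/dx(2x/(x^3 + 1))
Quotient rule: (f/g)'=(f'g - fg')/g²
f=2x, f'=2
g=x^3+1, g'=3x^2

Answer: (2·(x^3+1)-6x^3)/(x^3+1)²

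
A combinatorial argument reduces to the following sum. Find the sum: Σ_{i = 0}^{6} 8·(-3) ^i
Geometric series: S=a(1 - r^n)/(1 - r)
a=8, r=-3, n=7
S=8(1+2187)/4=4376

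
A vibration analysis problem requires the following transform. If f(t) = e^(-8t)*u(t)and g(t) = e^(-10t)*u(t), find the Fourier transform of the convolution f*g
By the convolution theorem: F{f * g}=F(omega) * G(omega)
F(omega)=1/(8+j * omega), G(omega)=1/(10+j * omega)
F{f * g}=1/((8+j * omega)(10+j * omega))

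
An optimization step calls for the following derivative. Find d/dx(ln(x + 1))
Chain rule: d/dx[ln(u)] = u'/u where u = x + 1
u' = 1

Answer: (1)/(x + 1)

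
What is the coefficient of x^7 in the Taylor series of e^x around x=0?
Taylor series of e^x = Σ x^n/n!
Coefficient of x^7 = 1/7! = 1/5040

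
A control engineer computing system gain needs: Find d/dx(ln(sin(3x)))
Chain rule: d/dx[ln(u)] = u'/u where u = sin(3x)
u' = 3cos(3x)

Answer: (3cos(3x))/(sin(3x))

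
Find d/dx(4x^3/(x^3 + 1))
Quotient rule: (f/g)'=(f'g - fg')/g²
f=4x^3, f'=12x^2
g=x^3 + 1, g'=3x^2

Answer: (12x^2·(x^3 + 1) - 12x^5)/(x^3 + 1)²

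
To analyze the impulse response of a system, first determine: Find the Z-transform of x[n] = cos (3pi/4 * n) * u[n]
Z{cos(w0*n)*u[n]}=z(z - cos(w0))/(z^2-2z*cos(w0)+1)
With w0=3pi/4: X(z)=z(z - cos(3pi/4))/(z^2-2z*cos(3pi/4)+1)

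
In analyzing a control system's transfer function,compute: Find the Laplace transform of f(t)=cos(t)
L{cos(wt)}=s/(s²+w²)
L{cos(t)}=s/(s²+1)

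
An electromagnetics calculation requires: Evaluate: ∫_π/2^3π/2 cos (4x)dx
Antiderivative: sin(4x)/4
Evaluate at bounds: [sin(4·3π/2)/4] - [sin(4·π/2)/4]
= ((0) - (0))/4 = 0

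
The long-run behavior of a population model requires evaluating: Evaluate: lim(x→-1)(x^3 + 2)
Polynomial is continuous, so substitute x=-1:
1·(-1)^3+2=1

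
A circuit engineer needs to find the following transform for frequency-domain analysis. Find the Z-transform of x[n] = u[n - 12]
Using the time-shift property: Z{u[n-12]} = z^(-12)*z/(z-1)
= z^(-11)/(z-1)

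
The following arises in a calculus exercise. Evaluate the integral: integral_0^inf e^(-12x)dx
integral_0^inf e^(-12x) dx=[-1/12*e^(-12x)]_0^inf
=0 - (-1/12)=1/12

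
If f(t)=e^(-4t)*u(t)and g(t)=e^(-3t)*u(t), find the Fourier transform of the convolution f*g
By the convolution theorem: F{f*g}=F(omega)*G(omega)
F(omega)=1/(4+j*omega), G(omega)=1/(3+j*omega)
F{f*g}=1/((4+j*omega)(3+j*omega))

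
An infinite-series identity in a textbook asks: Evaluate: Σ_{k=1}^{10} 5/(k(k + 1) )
Partial fractions: 5/(k(k+1)) = 5/k - 5/(k+1)
Telescoping sum: 5(1-1/11) = 5·10/11

Answer: 50/11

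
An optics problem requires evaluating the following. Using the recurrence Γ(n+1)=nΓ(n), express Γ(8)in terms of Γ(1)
Γ(8)=7Γ(7)=7·6Γ(6)=...=7!·Γ(1)=5040·Γ(1)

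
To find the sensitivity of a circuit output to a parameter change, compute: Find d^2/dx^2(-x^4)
Apply power rule 2 times:
d^1: -4x^3
d^2: -12x^2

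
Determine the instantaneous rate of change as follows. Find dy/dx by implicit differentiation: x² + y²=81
Differentiate both sides: 2x + 2y·(dy/dx) = 0
Solve: dy/dx = -2x/(2y) = -x/y

Answer: dy/dx = -x/y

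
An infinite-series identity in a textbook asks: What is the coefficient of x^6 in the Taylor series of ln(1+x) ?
ln(1+x) = Σ (-1)^(n+1) x^n/n
Coefficient of x^6 = (-1)^7/6 = -1/6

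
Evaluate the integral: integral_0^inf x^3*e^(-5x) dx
This is a Gamma integral. Substitute u=5x (du=5 dx):
integral_0^inf x^3*e^(-5x) dx=(1/5^4) integral_0^inf u^3*e^(-u) du
=Gamma(4)/5^4=3!/5^4=6/625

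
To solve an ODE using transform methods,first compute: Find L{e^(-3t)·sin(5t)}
First shifting: L{e^(at)f(t)} = F(s-a)
L{sin(5t)} = 5/(s² + 25)
Shift: 5/((s + 3)² + 25)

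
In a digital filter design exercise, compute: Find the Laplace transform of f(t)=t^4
L{t^n} = n!/s^(n+1)
L{t^4} = 4!/s^5 = 24/s^5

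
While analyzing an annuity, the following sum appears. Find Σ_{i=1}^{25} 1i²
=1·n(n+1)(2n+1)/6=1·25·26·51/6=5525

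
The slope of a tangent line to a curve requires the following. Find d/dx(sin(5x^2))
Chain rule: d/dx[sin(u)]=cos(u)·u' where u=5x^2
u'=10x

Answer: 10x·cos(5x^2)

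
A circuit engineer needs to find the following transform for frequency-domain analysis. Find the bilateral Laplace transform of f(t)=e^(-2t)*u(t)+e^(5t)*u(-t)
For e^(-2t)*u(t): L=1/(s + 2), Re(s) > -2
For e^(5t)*u(-t): L=-1/(s-5), Re(s) < 5
Combined: F(s)=1/(s + 2) - 1/(s-5), -2 < Re(s) < 5

Answer: 1/(s + 2) - 1/(s-5), ROC: -2 < Re(s) < 5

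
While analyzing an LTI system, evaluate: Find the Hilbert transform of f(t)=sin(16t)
The Hilbert transform shifts each frequency component by -pi/2.
H{sin(wt)} = -cos(wt)
With w = 16: H{sin(16t)} = -cos(16t)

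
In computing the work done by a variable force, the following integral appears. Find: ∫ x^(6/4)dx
Power rule: ∫ x^(3/2) dx=x^(5/2)/(5/2) + C

Answer: (2/5)·x^(5/2) + C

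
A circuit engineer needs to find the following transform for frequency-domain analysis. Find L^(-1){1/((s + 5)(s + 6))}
Partial fractions: 1/((s+5)(s+6)) = A/(s+5)+B/(s+6)
Cover-up: A = 1/(s+6)|_{s = -5} = 1; B = 1/(s+5)|_{s = -6} = -1
L^(-1) = e^(-5t) - e^(-6t)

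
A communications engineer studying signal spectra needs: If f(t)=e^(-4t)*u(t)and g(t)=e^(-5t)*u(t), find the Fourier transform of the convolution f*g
By the convolution theorem: F{f*g}=F(omega)*G(omega)
F(omega)=1/(4+j*omega), G(omega)=1/(5+j*omega)
F{f*g}=1/((4+j*omega)(5+j*omega))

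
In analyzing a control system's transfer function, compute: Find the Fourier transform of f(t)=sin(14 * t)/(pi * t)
sin(W * t)/(pi * t)=(W/pi) * sinc(W * t/pi) is the impulse response of the ideal low-pass filter with cutoff W (here W=14).
Its Fourier transform is a rectangular function:
F(omega)=1 for |omega| < 14, 0 otherwise

Answer: rect(omega/28) [i.e., 1 for |omega| < 14, 0 otherwise]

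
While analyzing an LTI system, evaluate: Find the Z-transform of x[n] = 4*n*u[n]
Z{n * u[n]}=z/(z-1)^2
By linearity: Z{4 * n * u[n]}=4z/(z-1)^2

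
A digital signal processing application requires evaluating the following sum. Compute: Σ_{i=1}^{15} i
Using formula: Σ i^1 = n(n + 1)/2 = 15·16/2 = 120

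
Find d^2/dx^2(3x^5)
Apply power rule 2 times:
d^1: 15x^4
d^2: 60x^3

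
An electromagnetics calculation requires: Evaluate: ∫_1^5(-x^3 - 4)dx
Step 1: Find antiderivative F(x)=(-1/4)x^4-4x
Step 2: F(5) - F(1)=-705/4 - (-17/4)=-172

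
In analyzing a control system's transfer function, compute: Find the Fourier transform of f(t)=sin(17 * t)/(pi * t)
sin(W * t)/(pi * t) = (W/pi) * sinc(W * t/pi) is the impulse response of the ideal low-pass filter with cutoff W (here W = 17).
Its Fourier transform is a rectangular function:
F(omega) = 1 for |omega| < 17, 0 otherwise

Answer: rect(omega/34) [i.e., 1 for |omega| < 17, 0 otherwise]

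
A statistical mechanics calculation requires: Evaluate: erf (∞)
erf(∞) = 1 (the error function converges to 1)

Answer: 1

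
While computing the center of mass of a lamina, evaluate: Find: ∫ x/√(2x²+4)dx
Let u=2x²+4, du=4x dx
∫ (1/4)·u^(-1/2) du=√u/2+C

Answer: √(2x²+4)/2+C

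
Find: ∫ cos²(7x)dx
Using identity cos²(u) = (1+cos(2u))/2:
∫ (1+cos(14x))/2 dx = x/2+sin(14x)/28+C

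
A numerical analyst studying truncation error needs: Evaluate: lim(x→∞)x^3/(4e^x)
Apply L'Hôpital 3 times (∞/∞ each time):
Eventually get 3!/(4e^x) → 0

Answer: 0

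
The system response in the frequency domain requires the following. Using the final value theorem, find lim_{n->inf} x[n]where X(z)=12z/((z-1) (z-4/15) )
Final value theorem: lim x[n] = lim_{z->1} (z-1) * X(z)
(z-1) * X(z) = 12z/(z-4/15)
As z->1: 12/(1-4/15) = 12/(11/15) = 180/11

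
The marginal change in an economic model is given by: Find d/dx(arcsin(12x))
d/dx[arcsin(u)]=u'/√(1-u²), u=12x, u'=12

Answer: 12/√(1 - 144x²)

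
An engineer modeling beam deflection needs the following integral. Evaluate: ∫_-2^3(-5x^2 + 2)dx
Step 1: Find antiderivative F(x)=(-5/3)x^3+2x
Step 2: F(3) - F(-2)=-39 - (28/3)=-145/3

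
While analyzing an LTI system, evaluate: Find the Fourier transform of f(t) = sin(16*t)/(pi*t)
sin(W*t)/(pi*t) = (W/pi)*sinc(W*t/pi) is the impulse response of the ideal low-pass filter with cutoff W (here W = 16).
Its Fourier transform is a rectangular function:
F(omega) = 1 for |omega| < 16, 0 otherwise

Answer: rect(omega/32) [i.e., 1 for |omega| < 16, 0 otherwise]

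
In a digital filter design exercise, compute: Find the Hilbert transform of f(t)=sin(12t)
The Hilbert transform shifts each frequency component by -pi/2.
H{sin(wt)} = -cos(wt)
With w = 12: H{sin(12t)} = -cos(12t)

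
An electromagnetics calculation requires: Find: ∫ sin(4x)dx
Using substitution u = 4x: ∫ sin(u) du/4 = -cos(u)/4+C

Answer: (-1/4)cos(4x)+C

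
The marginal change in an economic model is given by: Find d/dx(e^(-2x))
Chain rule: d/dx[e^u] = e^u · u' where u = -2x
u' = -2

Answer: -2·e^(-2x)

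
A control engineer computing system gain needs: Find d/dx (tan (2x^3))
Chain rule: d/dx[tan(u)] = sec²(u)·u' where u = 2x^3
u' = 6x^2

Answer: 6x^2·sec²(2x^3)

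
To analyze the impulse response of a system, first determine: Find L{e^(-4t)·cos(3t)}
First shifting: L{e^(at)f(t)} = F(s-a)
L{cos(3t)} = s/(s² + 9)
Shift: (s + 4)/((s + 4)² + 9)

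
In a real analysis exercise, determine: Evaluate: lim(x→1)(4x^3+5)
Polynomial is continuous, so substitute x = 1:
4·1^3+5 = 9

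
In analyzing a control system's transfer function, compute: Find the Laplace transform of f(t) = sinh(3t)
L{sinh(at)}=a/(s²-a²)
L{sinh(3t)}=3/(s²-9)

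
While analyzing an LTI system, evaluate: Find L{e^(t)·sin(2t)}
First shifting: L{e^(at)f(t)} = F(s-a)
L{sin(2t)} = 2/(s²+4)
Shift: 2/((s-1)²+4)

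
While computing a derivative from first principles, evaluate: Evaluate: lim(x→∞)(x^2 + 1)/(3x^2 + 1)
Divide numerator and denominator by x^2:
lim (1+1/x^2)/(3+1/x^2)=1/3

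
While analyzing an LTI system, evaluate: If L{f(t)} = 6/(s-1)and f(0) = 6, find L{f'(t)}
L{f'(t)} = s·F(s) - f(0) = 6s/(s-1)-6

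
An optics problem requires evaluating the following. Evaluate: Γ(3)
Γ(n) = (n-1)! for positive integers
Γ(3) = 2! = 2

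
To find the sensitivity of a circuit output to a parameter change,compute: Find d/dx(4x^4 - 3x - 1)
Power rule: d/dx(ax^n)=n·a·x^(n-1)
Term by term: 16·x^3 - 3

Answer: 16x^3 - 3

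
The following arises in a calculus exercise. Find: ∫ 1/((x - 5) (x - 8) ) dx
Partial fractions: 1/((x-5)(x-8)) = A/(x-5) + B/(x-8)
A = -1/3, B = 1/3
∫ [-1/3· 1/(x-5) + 1/3· 1/(x-8)] dx
= (1/3)[ln|x-8| - ln|x-5|] + C

Answer: (1/3)·ln|(x-8)/(x-5)| + C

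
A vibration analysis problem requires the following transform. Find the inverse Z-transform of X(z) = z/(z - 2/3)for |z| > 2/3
Standard pair: z/(z-a) <-> a^n*u[n] for causal signals
With a=2/3: x[n]=(2/3)^n*u[n]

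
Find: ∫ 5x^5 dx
Using power rule: ∫ 5x^5 dx = 5/6 x^6 + C = (5/6)x^6 + C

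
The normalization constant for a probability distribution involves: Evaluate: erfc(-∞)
erfc(x)=1 - erf(x); erfc(-∞)=1 - erf(-∞)=1 - (-1)=2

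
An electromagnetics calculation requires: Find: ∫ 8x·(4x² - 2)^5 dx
Let u=4x² - 2, du=8x dx
∫ u^5 du=u^6/6+C

Answer: (4x² - 2)^6/6+C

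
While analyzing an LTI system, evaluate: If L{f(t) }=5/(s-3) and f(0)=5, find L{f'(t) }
L{f'(t)}=s·F(s) - f(0)=5s/(s-3)-5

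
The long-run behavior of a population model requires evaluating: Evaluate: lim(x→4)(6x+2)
Polynomial is continuous, so substitute x=4:
6·4 + 2=26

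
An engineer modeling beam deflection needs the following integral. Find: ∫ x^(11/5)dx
Power rule: ∫ x^(11/5) dx = x^(16/5)/(16/5) + C

Answer: (5/16)·x^(16/5) + C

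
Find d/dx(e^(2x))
Chain rule: d/dx[e^u] = e^u · u' where u = 2x
u' = 2

Answer: 2·e^(2x)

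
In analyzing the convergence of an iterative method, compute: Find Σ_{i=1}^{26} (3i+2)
=3·Σ i + 2·26=3·351 + 52=1105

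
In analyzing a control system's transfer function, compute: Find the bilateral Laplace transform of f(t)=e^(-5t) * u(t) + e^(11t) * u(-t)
For e^(-5t) * u(t): L=1/(s+5), Re(s) > -5
For e^(11t) * u(-t): L=-1/(s-11), Re(s) < 11
Combined: F(s)=1/(s+5)-1/(s-11), -5 < Re(s) < 11

Answer: 1/(s+5)-1/(s-11), ROC: -5 < Re(s) < 11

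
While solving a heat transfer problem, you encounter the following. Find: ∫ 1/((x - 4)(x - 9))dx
Partial fractions: 1/((x-4)(x-9))=A/(x-4) + B/(x-9)
A=-1/5, B=1/5
∫ [-1/5· 1/(x-4) + 1/5· 1/(x-9)] dx
=(1/5)[ln|x-9| - ln|x-4|] + C

Answer: (1/5)·ln|(x-9)/(x-4)| + C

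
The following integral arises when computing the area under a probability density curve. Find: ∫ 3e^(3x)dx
Since d/dx[e^(3x)] = 3e^(3x), we get 1 e^(3x) + C

Answer: e^(3x) + C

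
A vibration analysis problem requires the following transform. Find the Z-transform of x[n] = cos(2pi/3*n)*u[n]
Z{cos(w0 * n) * u[n]}=z(z - cos(w0))/(z^2 - 2z * cos(w0) + 1)
With w0=2pi/3: X(z)=z(z - cos(2pi/3))/(z^2 - 2z * cos(2pi/3) + 1)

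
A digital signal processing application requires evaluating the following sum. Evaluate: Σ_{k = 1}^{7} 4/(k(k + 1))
Partial fractions: 4/(k(k+1))=4/k - 4/(k+1)
Telescoping sum: 4(1-1/8)=4·7/8

Answer: 7/2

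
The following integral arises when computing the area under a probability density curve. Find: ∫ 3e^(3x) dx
Since d/dx[e^(3x)]=3e^(3x), we get 1 e^(3x) + C

Answer: e^(3x) + C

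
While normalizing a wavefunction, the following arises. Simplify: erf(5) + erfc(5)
By definition erfc(x) = 1 - erf(x)
erf(5) + erfc(5) = erf(5) + 1 - erf(5) = 1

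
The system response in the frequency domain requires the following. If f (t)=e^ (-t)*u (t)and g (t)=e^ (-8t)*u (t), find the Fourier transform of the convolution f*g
By the convolution theorem: F{f*g}=F(omega)*G(omega)
F(omega)=1/(1+j*omega), G(omega)=1/(8+j*omega)
F{f*g}=1/((1+j*omega)(8+j*omega))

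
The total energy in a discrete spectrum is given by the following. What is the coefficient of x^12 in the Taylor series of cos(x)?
cos(x)=Σ (-1)^k x^(2k)/(2k)!
For x^12: (-1)^6/12!=1/479001600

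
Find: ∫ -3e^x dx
Since d/dx[e^x]=+ e^x, we get -3e^x + C

Answer: -3e^x + C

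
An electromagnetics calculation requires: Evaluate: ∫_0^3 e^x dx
Antiderivative: e^x
Evaluate: (e^3-1)

Answer: e^3-1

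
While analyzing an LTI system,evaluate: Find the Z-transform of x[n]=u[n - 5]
Using the time-shift property: Z{u[n-5]}=z^(-5)*z/(z-1)
=z^(-4)/(z-1)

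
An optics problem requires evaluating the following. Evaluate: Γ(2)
Γ(n)=(n-1)! for positive integers
Γ(2)=1!=1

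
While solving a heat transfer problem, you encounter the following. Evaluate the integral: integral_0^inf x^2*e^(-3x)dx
This is a Gamma integral. Substitute u = 3x (du = 3 dx):
integral_0^inf x^2*e^(-3x) dx = (1/3^3) integral_0^inf u^2*e^(-u) du
= Gamma(3)/3^3 = 2!/3^3 = 2/27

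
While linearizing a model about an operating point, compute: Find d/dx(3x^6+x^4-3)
Power rule: d/dx(ax^n)=n·a·x^(n-1)
Term by term: 18·x^5 + 4·x^3

Answer: 18x^5 + 4x^3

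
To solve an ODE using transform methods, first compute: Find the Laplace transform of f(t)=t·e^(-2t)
L{t·e^(at)} = 1/(s-a)²
L{t·e^(-2t)} = 1/(s+2)²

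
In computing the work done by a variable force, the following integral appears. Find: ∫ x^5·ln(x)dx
By parts: u = ln(x), dv = x^5 dx
du = 1/x dx, v = x^6/6
= x^6·ln(x)/6 - ∫ x^5/6 dx
= x^6·ln(x)/6 - x^6/36 + C

Answer: x^6(ln(x)/6 - 1/36) + C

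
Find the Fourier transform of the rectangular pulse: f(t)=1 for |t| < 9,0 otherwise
F(omega)=integral from -9 to 9 of e^(-j*omega*t) dt
=2*sin(9*omega)/omega=18*sinc(9*omega/pi)

Answer: 2*sin(9*omega)/omega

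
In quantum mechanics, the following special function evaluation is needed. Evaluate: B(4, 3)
B(x,y)=Γ(x)Γ(y)/Γ(x+y)=(x-1)!(y-1)!/(x+y-1)!
B(4,3)=3!·2!/6!=1/60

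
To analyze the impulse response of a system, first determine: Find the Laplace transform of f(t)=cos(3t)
L{cos(wt)}=s/(s² + w²)
L{cos(3t)}=s/(s² + 9)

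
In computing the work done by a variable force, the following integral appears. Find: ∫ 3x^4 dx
Using power rule: ∫ 3x^4 dx=3/5 x^5 + C=(3/5)x^5 + C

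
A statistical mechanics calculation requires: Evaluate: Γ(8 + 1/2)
Γ(n + 1/2)=(2n)!√π/(4^n·n!)
=20922789888000√π/(65536·40320)=(2027025/256)·√π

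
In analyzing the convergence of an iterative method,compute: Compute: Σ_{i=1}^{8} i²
Using formula: Σ i^2=n(n + 1)(2n + 1)/6=8·9·17/6=204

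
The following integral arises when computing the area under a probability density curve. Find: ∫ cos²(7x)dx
Using identity cos²(u) = (1+cos(2u))/2:
∫ (1+cos(14x))/2 dx = x/2+sin(14x)/28+C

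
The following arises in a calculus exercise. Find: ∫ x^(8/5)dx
Power rule: ∫ x^(8/5) dx = x^(13/5)/(13/5)+C

Answer: (5/13)·x^(13/5)+C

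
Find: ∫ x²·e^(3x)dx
Integration by parts twice:
First: u=x², dv=e^(3x) dx => x²e^(3x)/3 - (2/3)∫ xe^(3x) dx
Second (∫ xe^(3x) dx): xe^(3x)/3 - e^(3x)/9
Combining: e^(3x)(x²/3-2x/9+2/27)+C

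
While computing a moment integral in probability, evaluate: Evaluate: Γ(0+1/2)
Γ(1/2)=√π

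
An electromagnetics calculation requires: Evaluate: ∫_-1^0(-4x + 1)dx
Step 1: Find antiderivative F(x) = -2x^2 + x
Step 2: F(0) - F(-1) = 0 - (-3) = 3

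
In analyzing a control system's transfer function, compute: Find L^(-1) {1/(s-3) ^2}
L^(-1){1/(s-a)^n} = t^(n-1)·e^(at)/(n-1)!
Here a = 3, n = 2: t^1·e^(3t)/1

Answer: t·e^(3t)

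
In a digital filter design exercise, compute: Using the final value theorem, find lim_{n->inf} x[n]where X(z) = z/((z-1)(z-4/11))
Final value theorem: lim x[n]=lim_{z->1} (z-1) * X(z)
(z-1) * X(z)=z/(z-4/11)
As z->1: 1/(1 - 4/11)=1/(7/11)=11/7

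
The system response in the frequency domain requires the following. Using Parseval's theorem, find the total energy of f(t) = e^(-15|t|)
Parseval's theorem: E = integral |f(t)|^2 dt = (1/2pi) integral |F(omega)|^2 domega
E = integral_{-inf}^{inf} e^(-30|t|) dt = 2 * integral_0^inf e^(-30t) dt = 2/(2 * 15) = 1/15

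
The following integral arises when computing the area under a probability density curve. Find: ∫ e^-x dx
Since d/dx[e^-x]=- e^-x, we get -1e^-x+C

Answer: -e^-x+C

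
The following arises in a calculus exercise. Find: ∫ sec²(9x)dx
Since d/dx[tan(9x)] = 9sec²(9x), integral = tan(9x)/9 + C

Answer: (1/9)tan(9x) + C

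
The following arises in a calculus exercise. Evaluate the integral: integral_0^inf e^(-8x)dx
integral_0^inf e^(-8x) dx = [-1/8 * e^(-8x)]_0^inf
= 0 - (-1/8) = 1/8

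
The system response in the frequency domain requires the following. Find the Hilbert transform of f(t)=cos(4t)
The Hilbert transform shifts each frequency component by -pi/2.
H{cos(wt)} = sin(wt)
With w = 4: H{cos(4t)} = sin(4t)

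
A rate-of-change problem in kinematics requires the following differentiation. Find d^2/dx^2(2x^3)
Apply power rule 2 times:
d^1: 6x^2
d^2: 12x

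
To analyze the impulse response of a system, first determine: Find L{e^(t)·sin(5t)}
First shifting: L{e^(at)f(t)} = F(s-a)
L{sin(5t)} = 5/(s²+25)
Shift: 5/((s-1)²+25)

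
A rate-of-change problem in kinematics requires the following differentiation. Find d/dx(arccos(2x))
d/dx[arccos(u)]=-u'/√(1-u²), u=2x, u'=2

Answer: -2/√(1 - 4x²)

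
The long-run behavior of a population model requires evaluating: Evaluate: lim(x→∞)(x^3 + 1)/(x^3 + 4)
Divide numerator and denominator by x^3:
lim (1+1/x^3)/(1+4/x^3) = 1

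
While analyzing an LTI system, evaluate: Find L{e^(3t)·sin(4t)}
First shifting: L{e^(at)f(t)} = F(s-a)
L{sin(4t)} = 4/(s² + 16)
Shift: 4/((s-3)² + 16)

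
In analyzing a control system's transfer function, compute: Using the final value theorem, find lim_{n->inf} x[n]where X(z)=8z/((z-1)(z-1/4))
Final value theorem: lim x[n] = lim_{z->1} (z-1)*X(z)
(z-1)*X(z) = 8z/(z-1/4)
As z->1: 8/(1 - 1/4) = 8/(3/4) = 32/3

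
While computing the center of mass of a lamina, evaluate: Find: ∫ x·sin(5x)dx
By parts: u=x, dv=sin(5x) dx
du=dx, v=-cos(5x)/5
=-x·cos(5x)/5 + sin(5x)/5² + C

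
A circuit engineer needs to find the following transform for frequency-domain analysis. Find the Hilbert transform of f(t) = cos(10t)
The Hilbert transform shifts each frequency component by -pi/2.
H{cos(wt)} = sin(wt)
With w = 10: H{cos(10t)} = sin(10t)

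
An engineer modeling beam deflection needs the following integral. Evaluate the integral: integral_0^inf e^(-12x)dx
integral_0^inf e^(-12x) dx = [-1/12*e^(-12x)]_0^inf
= 0 - (-1/12) = 1/12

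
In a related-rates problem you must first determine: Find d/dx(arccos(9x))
d/dx[arccos(u)] = -u'/√(1-u²), u = 9x, u' = 9

Answer: -9/√(1 - 81x²)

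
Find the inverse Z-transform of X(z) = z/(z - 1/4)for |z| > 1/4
Standard pair: z/(z-a) <-> a^n*u[n] for causal signals
With a = 1/4: x[n] = (1/4)^n*u[n]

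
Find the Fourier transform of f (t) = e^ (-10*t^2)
The Fourier transform of a Gaussian e^(-a*t^2) is sqrt(pi/a)*e^(-omega^2/(4a)).
With a=10: F(omega)=sqrt(pi/10)*e^(-omega^2/40)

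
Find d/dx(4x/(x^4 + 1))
Quotient rule: (f/g)'=(f'g - fg')/g²
f=4x, f'=4
g=x^4+1, g'=4x^3

Answer: (4·(x^4+1)-16x^4)/(x^4+1)²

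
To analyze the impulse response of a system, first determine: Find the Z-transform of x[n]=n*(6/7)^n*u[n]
Using the property Z{n*a^n*u[n]} = az/(z-a)^2
With a = 6/7: X(z) = (6/7)z/(z - 6/7)^2, |z| > 6/7

Answer: (6/7)z/(z - 6/7)^2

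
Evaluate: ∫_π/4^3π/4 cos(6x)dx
Antiderivative: sin(6x)/6
Evaluate at bounds: [sin(6·3π/4)/6] - [sin(6·π/4)/6]
=((1) - (-1))/6=1/3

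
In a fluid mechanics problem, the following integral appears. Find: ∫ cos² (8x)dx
Using identity cos²(u) = (1+cos(2u))/2:
∫ (1+cos(16x))/2 dx = x/2+sin(16x)/32+C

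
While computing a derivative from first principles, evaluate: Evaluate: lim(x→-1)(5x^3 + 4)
Polynomial is continuous, so substitute x=-1:
5·(-1)^3+4=-1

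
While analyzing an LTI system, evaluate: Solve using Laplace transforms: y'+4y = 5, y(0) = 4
Take L of both sides: sY(s) - 4 + 4Y(s) = 5/s
Y(s)(s + 4) = 5/s + 4
Y(s) = 5/(s(s + 4)) + 4/(s + 4)
Partial fractions: 5/(s(s + 4)) = (5/4)/s - (5/4)/(s + 4)
So Y(s) = (5/4)/s + (11/4)/(s + 4)
Inverse transform (L^(-1){1/s} = 1, L^(-1){1/(s + 4)} = e^(-4t)):

Answer: y(t) = 5/4 + (11/4)·e^(-4t)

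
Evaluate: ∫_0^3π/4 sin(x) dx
Antiderivative: -cos(x)
Evaluate at bounds: [-cos(1·3π/4)/1] - [-cos(1·0)/1]
= (-(-√2/2)+(1))/1 = 1+√2/2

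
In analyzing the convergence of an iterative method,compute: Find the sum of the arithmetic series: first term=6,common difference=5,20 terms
Last term: a_n=6 + (20 - 1)·5=101
Sum=n(a_1 + a_n)/2=20(6 + 101)/2=1070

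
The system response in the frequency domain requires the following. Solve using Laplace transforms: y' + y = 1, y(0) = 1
Take L of both sides: sY(s)-1+Y(s) = 1/s
Y(s)(s+1) = 1/s+1
Y(s) = 1/(s(s+1))+1/(s+1)
Partial fractions: 1/(s(s+1)) = 1/s - 1/(s+1)
So Y(s) = 1/s
Inverse transform (L^(-1){1/s} = 1, L^(-1){1/(s+1)} = e^(-t)):

Answer: y(t) = 1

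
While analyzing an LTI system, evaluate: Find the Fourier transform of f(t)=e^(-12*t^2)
The Fourier transform of a Gaussian e^(-a * t^2) is sqrt(pi/a) * e^(-omega^2/(4a)).
With a=12: F(omega)=sqrt(pi/12) * e^(-omega^2/48)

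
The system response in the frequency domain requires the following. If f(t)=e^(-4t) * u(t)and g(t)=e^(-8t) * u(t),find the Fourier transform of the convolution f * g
By the convolution theorem: F{f*g} = F(omega)*G(omega)
F(omega) = 1/(4+j*omega), G(omega) = 1/(8+j*omega)
F{f*g} = 1/((4+j*omega)(8+j*omega))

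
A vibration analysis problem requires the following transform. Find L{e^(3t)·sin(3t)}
First shifting: L{e^(at)f(t)} = F(s-a)
L{sin(3t)} = 3/(s²+9)
Shift: 3/((s-3)²+9)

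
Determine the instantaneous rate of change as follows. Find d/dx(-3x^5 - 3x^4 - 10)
Power rule: d/dx(ax^n)=n·a·x^(n-1)
Term by term: -15·x^4 - 12·x^3

Answer: -15x^4 - 12x^3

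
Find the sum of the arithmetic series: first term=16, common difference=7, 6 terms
Last term: a_n = 16 + (6 - 1)·7 = 51
Sum = n(a_1 + a_n)/2 = 6(16 + 51)/2 = 201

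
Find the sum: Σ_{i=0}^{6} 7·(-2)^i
Geometric series: S = a(1 - r^n)/(1 - r)
a = 7, r = -2, n = 7
S = 7(1+128)/3 = 301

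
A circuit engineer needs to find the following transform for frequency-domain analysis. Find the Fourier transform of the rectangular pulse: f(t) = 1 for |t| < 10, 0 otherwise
F(omega) = integral from -10 to 10 of e^(-j*omega*t) dt
= 2*sin(10*omega)/omega = 20*sinc(10*omega/pi)

Answer: 2*sin(10*omega)/omega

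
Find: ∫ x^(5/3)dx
Power rule: ∫ x^(5/3) dx=x^(8/3)/(8/3)+C

Answer: (3/8)·x^(8/3)+C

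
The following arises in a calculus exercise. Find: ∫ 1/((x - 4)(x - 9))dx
Partial fractions: 1/((x-4)(x-9)) = A/(x-4) + B/(x-9)
A = -1/5, B = 1/5
∫ [-1/5· 1/(x-4) + 1/5· 1/(x-9)] dx
= (1/5)[ln|x-9| - ln|x-4|] + C

Answer: (1/5)·ln|(x-9)/(x-4)| + C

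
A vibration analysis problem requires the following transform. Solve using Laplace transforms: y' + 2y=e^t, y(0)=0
Take L: sY - 0+2Y=1/(s-1)
Y(s+2)=1/(s-1)+0
Y=1/((s-1)(s+2))+0/(s+2)
Partial fractions: 1/((s-1)(s+2))=(1/3)/(s-1) - (1/3)/(s+2)
So Y=(1/3)/(s-1) - (1/3)/(s+2)
Inverse Laplace transform (L^(-1){1/(s-1)}=e^t, L^(-1){1/(s+2)}=e^(-2t)):

Answer: y(t)=(1/3)·e^t - (1/3)·e^(-2t)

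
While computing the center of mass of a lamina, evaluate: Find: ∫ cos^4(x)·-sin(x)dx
Let u = cos(x), du = -sin(x) dx
∫ u^4 du = u^5/5+C

Answer: cos^5(x)/5+C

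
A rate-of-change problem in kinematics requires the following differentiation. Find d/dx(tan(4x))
Chain rule: d/dx[tan(u)] = sec²(u)·u' where u = 4x
u' = 4

Answer: 4·sec²(4x)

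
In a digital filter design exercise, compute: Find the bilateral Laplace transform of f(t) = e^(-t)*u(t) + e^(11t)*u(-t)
For e^(-t)*u(t): L=1/(s+1), Re(s) > -1
For e^(11t)*u(-t): L=-1/(s-11), Re(s) < 11
Combined: F(s)=1/(s+1)-1/(s-11), -1 < Re(s) < 11

Answer: 1/(s+1)-1/(s-11), ROC: -1 < Re(s) < 11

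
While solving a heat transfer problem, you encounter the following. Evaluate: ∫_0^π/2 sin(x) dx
Antiderivative: -cos(x)
Evaluate at bounds: [-cos(1·π/2)/1] - [-cos(1·0)/1]
=(-(0) + (1))/1=1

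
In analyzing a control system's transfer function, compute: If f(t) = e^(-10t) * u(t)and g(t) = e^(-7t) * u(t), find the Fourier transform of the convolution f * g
By the convolution theorem: F{f * g}=F(omega) * G(omega)
F(omega)=1/(10 + j * omega), G(omega)=1/(7 + j * omega)
F{f * g}=1/((10 + j * omega)(7 + j * omega))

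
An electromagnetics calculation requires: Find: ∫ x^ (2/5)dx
Power rule: ∫ x^(2/5) dx=x^(7/5)/(7/5)+C

Answer: (5/7)·x^(7/5)+C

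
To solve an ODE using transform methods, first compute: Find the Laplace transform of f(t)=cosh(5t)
L{cosh(at)} = s/(s²-a²)
L{cosh(5t)} = s/(s²-25)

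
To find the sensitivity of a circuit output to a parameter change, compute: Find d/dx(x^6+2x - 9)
Power rule: d/dx(ax^n) = n·a·x^(n-1)
Term by term: 6·x^5+2

Answer: 6x^5+2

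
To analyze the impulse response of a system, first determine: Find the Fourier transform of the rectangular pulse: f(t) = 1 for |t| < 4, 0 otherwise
F(omega)=integral from -4 to 4 of e^(-j * omega * t) dt
=2 * sin(4 * omega)/omega=8 * sinc(4 * omega/pi)

Answer: 2 * sin(4 * omega)/omega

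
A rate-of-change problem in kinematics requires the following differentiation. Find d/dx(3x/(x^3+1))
Quotient rule: (f/g)'=(f'g - fg')/g²
f=3x, f'=3
g=x^3 + 1, g'=3x^2

Answer: (3·(x^3 + 1) - 9x^3)/(x^3 + 1)²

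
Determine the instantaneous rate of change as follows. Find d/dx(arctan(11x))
d/dx[arctan(u)] = u'/(1+u²), u = 11x, u' = 11

Answer: 11/(1+121x²)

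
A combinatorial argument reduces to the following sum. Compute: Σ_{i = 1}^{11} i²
Using formula: Σ i^2=n(n+1)(2n+1)/6=11·12·23/6=506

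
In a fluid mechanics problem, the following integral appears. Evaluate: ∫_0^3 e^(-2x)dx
Antiderivative: (1/(-2))e^(-2x)
Evaluate: (1/(-2))(e^-6 - 1)

Answer: (e^-6 - 1)/(-2)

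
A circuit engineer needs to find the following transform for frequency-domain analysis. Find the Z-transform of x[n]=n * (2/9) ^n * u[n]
Using the property Z{n*a^n*u[n]}=az/(z-a)^2
With a=2/9: X(z)=(2/9)z/(z - 2/9)^2, |z| > 2/9

Answer: (2/9)z/(z - 2/9)^2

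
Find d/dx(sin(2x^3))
Chain rule: d/dx[sin(u)]=cos(u)·u' where u=2x^3
u'=6x^2

Answer: 6x^2·cos(2x^3)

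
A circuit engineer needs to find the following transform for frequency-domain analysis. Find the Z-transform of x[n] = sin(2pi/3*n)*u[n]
Z{sin(w0 * n) * u[n]}=z * sin(w0)/(z^2-2z * cos(w0)+1)
With w0=2pi/3: X(z)=z * sin(2pi/3)/(z^2-2z * cos(2pi/3)+1)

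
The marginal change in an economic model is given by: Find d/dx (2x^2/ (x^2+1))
Quotient rule: (f/g)'=(f'g - fg')/g²
f=2x^2, f'=4x
g=x^2+1, g'=2x

Answer: (4x·(x^2+1)-4x^3)/(x^2+1)²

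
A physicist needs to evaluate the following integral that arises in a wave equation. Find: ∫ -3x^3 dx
Using power rule: ∫ -3x^3 dx=-3/4 x^4 + C=(-3/4)x^4 + C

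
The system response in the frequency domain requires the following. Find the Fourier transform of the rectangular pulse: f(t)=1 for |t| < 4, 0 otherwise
F(omega) = integral from -4 to 4 of e^(-j*omega*t) dt
= 2*sin(4*omega)/omega = 8*sinc(4*omega/pi)

Answer: 2*sin(4*omega)/omega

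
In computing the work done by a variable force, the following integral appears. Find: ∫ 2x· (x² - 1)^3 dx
Let u = x² - 1, du = 2x dx
∫ u^3 du = u^4/4 + C

Answer: (x² - 1)^4/4 + C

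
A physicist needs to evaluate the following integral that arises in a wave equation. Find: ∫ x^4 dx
Using power rule: ∫ x^4 dx=1/5 x^5+C=(1/5)x^5+C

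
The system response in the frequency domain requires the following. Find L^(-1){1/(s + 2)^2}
L^(-1){1/(s-a)^n} = t^(n-1)·e^(at)/(n-1)!
Here a = -2, n = 2: t^1·e^(-2t)/1

Answer: t·e^(-2t)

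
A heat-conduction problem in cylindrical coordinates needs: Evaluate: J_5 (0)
J_n(0)=0 for all n > 0 (Bessel function of first kind)
J_5(0)=0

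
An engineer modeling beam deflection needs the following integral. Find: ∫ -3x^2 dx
Using power rule: ∫ -3x^2 dx = -3/3 x^3+C = -x^3+C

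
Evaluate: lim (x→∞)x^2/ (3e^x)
Apply L'Hôpital 2 times (∞/∞ each time):
Eventually get 2!/(3e^x) → 0

Answer: 0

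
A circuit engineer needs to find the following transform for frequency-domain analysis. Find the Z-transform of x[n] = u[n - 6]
Using the time-shift property: Z{u[n-6]}=z^(-6) * z/(z-1)
=z^(-5)/(z-1)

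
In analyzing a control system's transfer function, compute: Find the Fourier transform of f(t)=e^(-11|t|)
Using the standard pair: F{e^(-a|t|)} = 2a/(a^2 + omega^2)
With a = 11: F(omega) = 22/(121 + omega^2)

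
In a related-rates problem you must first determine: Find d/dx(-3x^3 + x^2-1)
Power rule: d/dx(ax^n) = n·a·x^(n-1)
Term by term: -9·x^2 + 2·x

Answer: -9x^2 + 2x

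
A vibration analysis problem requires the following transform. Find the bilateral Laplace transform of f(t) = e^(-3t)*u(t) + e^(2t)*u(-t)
For e^(-3t) * u(t): L=1/(s+3), Re(s) > -3
For e^(2t) * u(-t): L=-1/(s-2), Re(s) < 2
Combined: F(s)=1/(s+3)-1/(s-2), -3 < Re(s) < 2

Answer: 1/(s+3)-1/(s-2), ROC: -3 < Re(s) < 2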